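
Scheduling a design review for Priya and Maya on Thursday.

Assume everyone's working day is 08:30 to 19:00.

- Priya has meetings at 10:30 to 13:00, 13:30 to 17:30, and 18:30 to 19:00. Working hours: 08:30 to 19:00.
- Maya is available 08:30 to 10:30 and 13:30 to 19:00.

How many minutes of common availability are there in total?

180 minutes

Priya free within 08:30–19:00: 08:30–10:30, 13:00–13:30, 17:30–18:30.
Priya ∩ Maya: 08:30–10:30, 17:30–18:30.
Total common minutes: 120 + 60 = 180.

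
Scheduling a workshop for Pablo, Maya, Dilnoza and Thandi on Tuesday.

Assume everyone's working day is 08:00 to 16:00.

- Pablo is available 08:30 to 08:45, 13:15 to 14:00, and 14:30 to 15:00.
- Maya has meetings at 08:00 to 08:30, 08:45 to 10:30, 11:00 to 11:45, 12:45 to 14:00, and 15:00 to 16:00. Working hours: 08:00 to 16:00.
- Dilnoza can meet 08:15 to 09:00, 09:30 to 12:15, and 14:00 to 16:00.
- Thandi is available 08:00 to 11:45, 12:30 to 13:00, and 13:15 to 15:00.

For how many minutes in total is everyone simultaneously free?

Maya free within 08:00–16:00: 08:30–08:45, 10:30–11:00, 11:45–12:45, 14:00–15:00.
Pablo ∩ Maya: 08:30–08:45, 14:30–15:00.
Pablo ∩ Maya ∩ Dilnoza: 08:30–08:45, 14:30–15:00.
Pablo ∩ Maya ∩ Dilnoza ∩ Thandi: 08:30–08:45, 14:30–15:00.
Total common minutes: 15 + 30 = 45.

45 minutes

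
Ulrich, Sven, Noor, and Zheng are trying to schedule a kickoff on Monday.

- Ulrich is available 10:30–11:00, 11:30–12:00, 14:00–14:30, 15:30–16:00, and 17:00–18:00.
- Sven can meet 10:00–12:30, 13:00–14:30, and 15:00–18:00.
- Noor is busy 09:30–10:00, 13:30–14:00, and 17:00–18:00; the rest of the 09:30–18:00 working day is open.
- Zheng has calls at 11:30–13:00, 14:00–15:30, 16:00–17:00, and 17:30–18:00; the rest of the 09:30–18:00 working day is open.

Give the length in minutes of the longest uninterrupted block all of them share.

Noor free within 09:30–18:00: 10:00–13:30, 14:00–17:00.
Zheng free within 09:30–18:00: 09:30–11:30, 13:00–14:00, 15:30–16:00, 17:00–17:30.
Ulrich ∩ Sven: 10:30–11:00, 11:30–12:00, 14:00–14:30, 15:30–16:00, 17:00–18:00.
Ulrich ∩ Sven ∩ Noor: 10:30–11:00, 11:30–12:00, 14:00–14:30, 15:30–16:00.
Ulrich ∩ Sven ∩ Noor ∩ Zheng: 10:30–11:00, 15:30–16:00.
Common window lengths: 30, 30 min; longest is 30.

30 minutes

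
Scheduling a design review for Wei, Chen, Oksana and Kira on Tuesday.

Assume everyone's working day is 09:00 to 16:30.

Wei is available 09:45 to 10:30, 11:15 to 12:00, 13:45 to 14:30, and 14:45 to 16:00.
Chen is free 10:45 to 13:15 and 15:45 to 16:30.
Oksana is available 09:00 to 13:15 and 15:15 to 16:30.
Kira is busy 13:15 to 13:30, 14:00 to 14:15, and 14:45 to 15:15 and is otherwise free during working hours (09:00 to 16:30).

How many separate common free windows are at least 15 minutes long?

Kira free within 09:00–16:30: 09:00–13:15, 13:30–14:00, 14:15–14:45, 15:15–16:30.
Wei ∩ Chen: 11:15–12:00, 15:45–16:00.
Wei ∩ Chen ∩ Oksana: 11:15–12:00, 15:45–16:00.
Wei ∩ Chen ∩ Oksana ∩ Kira: 11:15–12:00, 15:45–16:00.
Windows ≥ 15 min: 11:15–12:00, 15:45–16:00.
That's 2 windows.

2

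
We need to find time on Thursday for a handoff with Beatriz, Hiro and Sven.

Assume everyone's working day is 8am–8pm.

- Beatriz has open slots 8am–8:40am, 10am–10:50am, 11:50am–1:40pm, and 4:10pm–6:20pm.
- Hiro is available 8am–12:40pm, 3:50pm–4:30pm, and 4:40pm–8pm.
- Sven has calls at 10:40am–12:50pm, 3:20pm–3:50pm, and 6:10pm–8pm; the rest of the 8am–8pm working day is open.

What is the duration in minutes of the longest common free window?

90 minutes

Sven free within 08:00–20:00: 08:00–10:40, 12:50–15:20, 15:50–18:10.
Beatriz ∩ Hiro: 08:00–08:40, 10:00–10:50, 11:50–12:40, 16:10–16:30, 16:40–18:20.
Beatriz ∩ Hiro ∩ Sven: 08:00–08:40, 10:00–10:40, 16:10–16:30, 16:40–18:10.
Common window lengths: 40, 40, 20, 90 min; longest is 90.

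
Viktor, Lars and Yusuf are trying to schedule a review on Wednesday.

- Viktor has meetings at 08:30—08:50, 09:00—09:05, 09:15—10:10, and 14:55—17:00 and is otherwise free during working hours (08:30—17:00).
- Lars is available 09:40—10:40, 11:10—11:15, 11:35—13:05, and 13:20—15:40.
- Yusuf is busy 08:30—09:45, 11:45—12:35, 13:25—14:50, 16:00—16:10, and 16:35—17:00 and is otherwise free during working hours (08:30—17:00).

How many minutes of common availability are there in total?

Viktor free within 08:30–17:00: 08:50–09:00, 09:05–09:15, 10:10–14:55.
Yusuf free within 08:30–17:00: 09:45–11:45, 12:35–13:25, 14:50–16:00, 16:10–16:35.
Viktor ∩ Lars: 10:10–10:40, 11:10–11:15, 11:35–13:05, 13:20–14:55.
Viktor ∩ Lars ∩ Yusuf: 10:10–10:40, 11:10–11:15, 11:35–11:45, 12:35–13:05, 13:20–13:25, 14:50–14:55.
Total common minutes: 30 + 5 + 10 + 30 + 5 + 5 = 85.

85 minutes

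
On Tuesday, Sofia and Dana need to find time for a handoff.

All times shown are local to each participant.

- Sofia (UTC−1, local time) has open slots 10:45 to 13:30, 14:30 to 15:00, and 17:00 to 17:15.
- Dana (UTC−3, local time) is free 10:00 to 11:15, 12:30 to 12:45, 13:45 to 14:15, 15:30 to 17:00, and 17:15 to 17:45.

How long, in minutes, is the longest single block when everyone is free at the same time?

75 minutes

Sofia → UTC: 11:45–14:30, 15:30–16:00, 18:00–18:15.
Dana → UTC: 13:00–14:15, 15:30–15:45, 16:45–17:15, 18:30–20:00, 20:15–20:45.
Sofia ∩ Dana: 13:00–14:15, 15:30–15:45.
Common window lengths: 75, 15 min; longest is 75.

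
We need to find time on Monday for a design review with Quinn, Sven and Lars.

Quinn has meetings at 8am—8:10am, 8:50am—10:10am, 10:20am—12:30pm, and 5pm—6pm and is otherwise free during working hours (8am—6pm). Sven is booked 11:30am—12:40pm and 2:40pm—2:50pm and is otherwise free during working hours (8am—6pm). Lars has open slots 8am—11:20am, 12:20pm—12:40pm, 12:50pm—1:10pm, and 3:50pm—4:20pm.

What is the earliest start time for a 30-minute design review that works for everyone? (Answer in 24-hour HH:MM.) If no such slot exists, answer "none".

Quinn free within 08:00–18:00: 08:10–08:50, 10:10–10:20, 12:30–17:00.
Sven free within 08:00–18:00: 08:00–11:30, 12:40–14:40, 14:50–18:00.
Quinn ∩ Sven: 08:10–08:50, 10:10–10:20, 12:40–14:40, 14:50–17:00.
Quinn ∩ Sven ∩ Lars: 08:10–08:50, 10:10–10:20, 12:50–13:10, 15:50–16:20.
Windows ≥ 30 min: 08:10–08:50, 15:50–16:20.
Earliest such window starts at 08:10.

08:10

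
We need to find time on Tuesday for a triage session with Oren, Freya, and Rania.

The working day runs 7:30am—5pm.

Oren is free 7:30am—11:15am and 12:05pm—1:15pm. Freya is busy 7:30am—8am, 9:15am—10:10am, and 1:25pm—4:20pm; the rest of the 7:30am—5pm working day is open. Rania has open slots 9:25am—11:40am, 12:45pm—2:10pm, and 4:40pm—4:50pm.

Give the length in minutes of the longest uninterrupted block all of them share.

65 minutes

Freya free within 07:30–17:00: 08:00–09:15, 10:10–13:25, 16:20–17:00.
Oren ∩ Freya: 08:00–09:15, 10:10–11:15, 12:05–13:15.
Oren ∩ Freya ∩ Rania: 10:10–11:15, 12:45–13:15.
Common window lengths: 65, 30 min; longest is 65.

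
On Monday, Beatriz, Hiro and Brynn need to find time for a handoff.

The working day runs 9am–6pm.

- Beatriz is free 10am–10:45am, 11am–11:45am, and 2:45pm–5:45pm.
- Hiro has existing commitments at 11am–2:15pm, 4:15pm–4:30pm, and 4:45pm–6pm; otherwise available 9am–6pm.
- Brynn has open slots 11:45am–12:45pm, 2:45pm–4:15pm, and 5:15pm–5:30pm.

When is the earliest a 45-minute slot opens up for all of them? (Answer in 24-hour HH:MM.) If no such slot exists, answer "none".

14:45

Hiro free within 09:00–18:00: 09:00–11:00, 14:15–16:15, 16:30–16:45.
Beatriz ∩ Hiro: 10:00–10:45, 14:45–16:15, 16:30–16:45.
Beatriz ∩ Hiro ∩ Brynn: 14:45–16:15.
Windows ≥ 45 min: 14:45–16:15.
Earliest such window starts at 14:45.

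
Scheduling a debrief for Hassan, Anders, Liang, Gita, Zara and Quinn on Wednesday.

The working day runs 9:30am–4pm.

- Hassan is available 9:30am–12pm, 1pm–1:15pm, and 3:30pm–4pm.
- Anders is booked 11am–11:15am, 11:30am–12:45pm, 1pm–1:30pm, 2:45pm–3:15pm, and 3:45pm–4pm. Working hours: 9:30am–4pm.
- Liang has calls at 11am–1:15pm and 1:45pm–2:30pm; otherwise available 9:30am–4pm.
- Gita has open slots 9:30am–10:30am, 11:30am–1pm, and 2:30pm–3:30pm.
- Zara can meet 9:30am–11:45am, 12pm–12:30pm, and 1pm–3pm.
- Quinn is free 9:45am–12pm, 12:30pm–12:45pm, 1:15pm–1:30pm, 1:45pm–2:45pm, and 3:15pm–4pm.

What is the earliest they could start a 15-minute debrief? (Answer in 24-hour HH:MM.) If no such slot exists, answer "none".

Anders free within 09:30–16:00: 09:30–11:00, 11:15–11:30, 12:45–13:00, 13:30–14:45, 15:15–15:45.
Liang free within 09:30–16:00: 09:30–11:00, 13:15–13:45, 14:30–16:00.
Hassan ∩ Anders: 09:30–11:00, 11:15–11:30, 15:30–15:45.
Hassan ∩ Anders ∩ Liang: 09:30–11:00, 15:30–15:45.
Hassan ∩ Anders ∩ Liang ∩ Gita: 09:30–10:30.
Hassan ∩ Anders ∩ Liang ∩ Gita ∩ Zara: 09:30–10:30.
Hassan ∩ Anders ∩ Liang ∩ Gita ∩ Zara ∩ Quinn: 09:45–10:30.
Windows ≥ 15 min: 09:45–10:30.
Earliest such window starts at 09:45.

09:45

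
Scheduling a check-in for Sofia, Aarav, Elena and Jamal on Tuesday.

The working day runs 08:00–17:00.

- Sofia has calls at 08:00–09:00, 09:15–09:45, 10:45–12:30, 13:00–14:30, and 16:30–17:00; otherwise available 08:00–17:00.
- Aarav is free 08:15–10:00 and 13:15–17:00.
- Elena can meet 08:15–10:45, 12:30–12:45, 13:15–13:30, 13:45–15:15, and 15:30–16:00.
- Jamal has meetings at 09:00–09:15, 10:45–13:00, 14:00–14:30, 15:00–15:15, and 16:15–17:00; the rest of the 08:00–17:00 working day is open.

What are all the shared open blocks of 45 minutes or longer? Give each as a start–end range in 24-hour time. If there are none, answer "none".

none

Sofia free within 08:00–17:00: 09:00–09:15, 09:45–10:45, 12:30–13:00, 14:30–16:30.
Jamal free within 08:00–17:00: 08:00–09:00, 09:15–10:45, 13:00–14:00, 14:30–15:00, 15:15–16:15.
Sofia ∩ Aarav: 09:00–09:15, 09:45–10:00, 14:30–16:30.
Sofia ∩ Aarav ∩ Elena: 09:00–09:15, 09:45–10:00, 14:30–15:15, 15:30–16:00.
Sofia ∩ Aarav ∩ Elena ∩ Jamal: 09:45–10:00, 14:30–15:00, 15:30–16:00.
Windows ≥ 45 min: (none).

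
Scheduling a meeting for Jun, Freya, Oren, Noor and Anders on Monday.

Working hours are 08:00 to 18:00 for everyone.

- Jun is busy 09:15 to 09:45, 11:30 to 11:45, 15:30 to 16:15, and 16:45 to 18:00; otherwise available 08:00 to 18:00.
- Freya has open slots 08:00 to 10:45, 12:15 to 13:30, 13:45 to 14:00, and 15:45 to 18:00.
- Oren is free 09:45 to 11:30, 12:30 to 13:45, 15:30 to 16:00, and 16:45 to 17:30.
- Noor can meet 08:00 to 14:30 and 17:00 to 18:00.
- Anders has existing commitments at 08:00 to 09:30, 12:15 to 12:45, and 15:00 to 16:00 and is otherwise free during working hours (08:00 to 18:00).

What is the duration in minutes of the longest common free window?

Jun free within 08:00–18:00: 08:00–09:15, 09:45–11:30, 11:45–15:30, 16:15–16:45.
Anders free within 08:00–18:00: 09:30–12:15, 12:45–15:00, 16:00–18:00.
Jun ∩ Freya: 08:00–09:15, 09:45–10:45, 12:15–13:30, 13:45–14:00, 16:15–16:45.
Jun ∩ Freya ∩ Oren: 09:45–10:45, 12:30–13:30.
Jun ∩ Freya ∩ Oren ∩ Noor: 09:45–10:45, 12:30–13:30.
Jun ∩ Freya ∩ Oren ∩ Noor ∩ Anders: 09:45–10:45, 12:45–13:30.
Common window lengths: 60, 45 min; longest is 60.

60 minutes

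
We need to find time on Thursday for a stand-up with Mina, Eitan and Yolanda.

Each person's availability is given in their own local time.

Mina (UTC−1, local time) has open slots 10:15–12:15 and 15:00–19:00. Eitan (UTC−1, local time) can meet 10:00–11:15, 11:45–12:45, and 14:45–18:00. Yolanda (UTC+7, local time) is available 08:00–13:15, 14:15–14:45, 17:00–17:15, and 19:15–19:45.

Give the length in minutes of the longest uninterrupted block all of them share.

0 minutes

Mina → UTC: 11:15–13:15, 16:00–20:00.
Eitan → UTC: 11:00–12:15, 12:45–13:45, 15:45–19:00.
Yolanda → UTC: 01:00–06:15, 07:15–07:45, 10:00–10:15, 12:15–12:45.
Mina ∩ Eitan: 11:15–12:15, 12:45–13:15, 16:00–19:00.
Mina ∩ Eitan ∩ Yolanda: (none).
No common window.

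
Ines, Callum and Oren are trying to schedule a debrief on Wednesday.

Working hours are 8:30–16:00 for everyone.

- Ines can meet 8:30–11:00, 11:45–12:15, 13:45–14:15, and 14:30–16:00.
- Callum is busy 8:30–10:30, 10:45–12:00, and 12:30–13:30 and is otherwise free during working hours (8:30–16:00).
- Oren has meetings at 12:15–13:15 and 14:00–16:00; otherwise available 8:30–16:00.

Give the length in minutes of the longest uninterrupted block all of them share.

15 minutes

Callum free within 08:30–16:00: 10:30–10:45, 12:00–12:30, 13:30–16:00.
Oren free within 08:30–16:00: 08:30–12:15, 13:15–14:00.
Ines ∩ Callum: 10:30–10:45, 12:00–12:15, 13:45–14:15, 14:30–16:00.
Ines ∩ Callum ∩ Oren: 10:30–10:45, 12:00–12:15, 13:45–14:00.
Common window lengths: 15, 15, 15 min; longest is 15.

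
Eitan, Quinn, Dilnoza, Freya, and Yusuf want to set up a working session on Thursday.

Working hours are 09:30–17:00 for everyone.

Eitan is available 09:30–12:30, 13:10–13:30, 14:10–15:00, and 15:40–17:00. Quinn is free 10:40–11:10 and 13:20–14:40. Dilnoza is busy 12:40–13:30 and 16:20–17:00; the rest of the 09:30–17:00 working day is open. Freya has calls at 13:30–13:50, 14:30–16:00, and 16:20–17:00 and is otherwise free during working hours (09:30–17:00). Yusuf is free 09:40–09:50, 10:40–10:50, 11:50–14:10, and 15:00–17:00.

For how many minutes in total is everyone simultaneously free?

10 minutes

Dilnoza free within 09:30–17:00: 09:30–12:40, 13:30–16:20.
Freya free within 09:30–17:00: 09:30–13:30, 13:50–14:30, 16:00–16:20.
Eitan ∩ Quinn: 10:40–11:10, 13:20–13:30, 14:10–14:40.
Eitan ∩ Quinn ∩ Dilnoza: 10:40–11:10, 14:10–14:40.
Eitan ∩ Quinn ∩ Dilnoza ∩ Freya: 10:40–11:10, 14:10–14:30.
Eitan ∩ Quinn ∩ Dilnoza ∩ Freya ∩ Yusuf: 10:40–10:50.
Total common minutes: 10.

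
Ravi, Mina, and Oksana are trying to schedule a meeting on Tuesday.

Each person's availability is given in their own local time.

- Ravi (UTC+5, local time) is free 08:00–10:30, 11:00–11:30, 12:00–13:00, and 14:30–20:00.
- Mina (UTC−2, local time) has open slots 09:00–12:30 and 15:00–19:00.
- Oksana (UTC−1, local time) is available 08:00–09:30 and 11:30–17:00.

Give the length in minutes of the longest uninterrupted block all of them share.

Ravi → UTC: 03:00–05:30, 06:00–06:30, 07:00–08:00, 09:30–15:00.
Mina → UTC: 11:00–14:30, 17:00–21:00.
Oksana → UTC: 09:00–10:30, 12:30–18:00.
Ravi ∩ Mina: 11:00–14:30.
Ravi ∩ Mina ∩ Oksana: 12:30–14:30.
Single common window of 120 minutes.

120 minutes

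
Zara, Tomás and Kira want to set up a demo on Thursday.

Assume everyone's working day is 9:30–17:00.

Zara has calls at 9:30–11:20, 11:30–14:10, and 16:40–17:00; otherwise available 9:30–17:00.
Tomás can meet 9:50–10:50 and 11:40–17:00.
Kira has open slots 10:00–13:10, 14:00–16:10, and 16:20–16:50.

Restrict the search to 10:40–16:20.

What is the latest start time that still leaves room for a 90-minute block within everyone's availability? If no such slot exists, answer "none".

Zara free within 09:30–17:00: 11:20–11:30, 14:10–16:40.
Zara ∩ Tomás: 14:10–16:40.
Zara ∩ Tomás ∩ Kira: 14:10–16:10, 16:20–16:40.
Restricted to 10:40–16:20: 14:10–16:10.
Windows ≥ 90 min: 14:10–16:10.
Latest start in the last window 14:10–16:10 is 16:10 − 90 min = 14:40.

14:40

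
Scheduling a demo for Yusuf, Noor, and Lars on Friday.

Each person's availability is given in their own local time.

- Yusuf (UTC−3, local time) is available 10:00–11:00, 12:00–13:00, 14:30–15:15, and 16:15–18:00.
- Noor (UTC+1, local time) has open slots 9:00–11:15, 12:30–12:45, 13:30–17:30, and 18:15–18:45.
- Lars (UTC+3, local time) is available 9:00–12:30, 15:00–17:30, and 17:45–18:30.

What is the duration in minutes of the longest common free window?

Yusuf → UTC: 13:00–14:00, 15:00–16:00, 17:30–18:15, 19:15–21:00.
Noor → UTC: 08:00–10:15, 11:30–11:45, 12:30–16:30, 17:15–17:45.
Lars → UTC: 06:00–09:30, 12:00–14:30, 14:45–15:30.
Yusuf ∩ Noor: 13:00–14:00, 15:00–16:00, 17:30–17:45.
Yusuf ∩ Noor ∩ Lars: 13:00–14:00, 15:00–15:30.
Common window lengths: 60, 30 min; longest is 60.

60 minutes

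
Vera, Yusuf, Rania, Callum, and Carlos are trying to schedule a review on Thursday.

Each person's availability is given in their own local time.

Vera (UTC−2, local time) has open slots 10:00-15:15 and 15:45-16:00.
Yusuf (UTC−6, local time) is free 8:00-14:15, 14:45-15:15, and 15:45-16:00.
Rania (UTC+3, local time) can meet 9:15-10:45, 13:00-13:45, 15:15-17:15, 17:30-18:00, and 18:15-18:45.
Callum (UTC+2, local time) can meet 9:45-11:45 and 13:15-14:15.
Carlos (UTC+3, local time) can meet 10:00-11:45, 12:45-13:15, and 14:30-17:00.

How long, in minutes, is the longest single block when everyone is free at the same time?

0 minutes

Vera → UTC: 12:00–17:15, 17:45–18:00.
Yusuf → UTC: 14:00–20:15, 20:45–21:15, 21:45–22:00.
Rania → UTC: 06:15–07:45, 10:00–10:45, 12:15–14:15, 14:30–15:00, 15:15–15:45.
Callum → UTC: 07:45–09:45, 11:15–12:15.
Carlos → UTC: 07:00–08:45, 09:45–10:15, 11:30–14:00.
Vera ∩ Yusuf: 14:00–17:15, 17:45–18:00.
Vera ∩ Yusuf ∩ Rania: 14:00–14:15, 14:30–15:00, 15:15–15:45.
Vera ∩ Yusuf ∩ Rania ∩ Callum: (none).
Vera ∩ Yusuf ∩ Rania ∩ Callum ∩ Carlos: (none).
No common window.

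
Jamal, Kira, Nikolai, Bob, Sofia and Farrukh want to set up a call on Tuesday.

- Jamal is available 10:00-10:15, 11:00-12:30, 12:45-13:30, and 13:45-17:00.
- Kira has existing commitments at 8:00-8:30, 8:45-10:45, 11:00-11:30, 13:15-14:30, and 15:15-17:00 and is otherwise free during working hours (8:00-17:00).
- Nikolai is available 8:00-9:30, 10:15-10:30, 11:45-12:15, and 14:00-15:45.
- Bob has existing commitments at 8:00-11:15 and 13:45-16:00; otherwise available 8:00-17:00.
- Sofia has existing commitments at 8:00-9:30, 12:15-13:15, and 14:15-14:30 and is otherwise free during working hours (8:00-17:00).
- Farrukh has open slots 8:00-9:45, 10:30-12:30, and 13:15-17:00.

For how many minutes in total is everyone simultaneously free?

Kira free within 08:00–17:00: 08:30–08:45, 10:45–11:00, 11:30–13:15, 14:30–15:15.
Bob free within 08:00–17:00: 11:15–13:45, 16:00–17:00.
Sofia free within 08:00–17:00: 09:30–12:15, 13:15–14:15, 14:30–17:00.
Jamal ∩ Kira: 11:30–12:30, 12:45–13:15, 14:30–15:15.
Jamal ∩ Kira ∩ Nikolai: 11:45–12:15, 14:30–15:15.
Jamal ∩ Kira ∩ Nikolai ∩ Bob: 11:45–12:15.
Jamal ∩ Kira ∩ Nikolai ∩ Bob ∩ Sofia: 11:45–12:15.
Jamal ∩ Kira ∩ Nikolai ∩ Bob ∩ Sofia ∩ Farrukh: 11:45–12:15.
Total common minutes: 30.

30 minutes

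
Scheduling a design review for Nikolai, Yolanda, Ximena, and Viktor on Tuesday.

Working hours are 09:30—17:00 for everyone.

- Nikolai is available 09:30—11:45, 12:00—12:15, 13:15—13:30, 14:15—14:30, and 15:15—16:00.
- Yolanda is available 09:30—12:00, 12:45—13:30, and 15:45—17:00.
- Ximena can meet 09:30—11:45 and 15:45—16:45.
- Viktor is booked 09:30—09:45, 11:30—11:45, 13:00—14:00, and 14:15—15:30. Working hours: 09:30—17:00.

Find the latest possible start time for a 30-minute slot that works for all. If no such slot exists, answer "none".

Viktor free within 09:30–17:00: 09:45–11:30, 11:45–13:00, 14:00–14:15, 15:30–17:00.
Nikolai ∩ Yolanda: 09:30–11:45, 13:15–13:30, 15:45–16:00.
Nikolai ∩ Yolanda ∩ Ximena: 09:30–11:45, 15:45–16:00.
Nikolai ∩ Yolanda ∩ Ximena ∩ Viktor: 09:45–11:30, 15:45–16:00.
Windows ≥ 30 min: 09:45–11:30.
Latest start in the last window 09:45–11:30 is 11:30 − 30 min = 11:00.

11:00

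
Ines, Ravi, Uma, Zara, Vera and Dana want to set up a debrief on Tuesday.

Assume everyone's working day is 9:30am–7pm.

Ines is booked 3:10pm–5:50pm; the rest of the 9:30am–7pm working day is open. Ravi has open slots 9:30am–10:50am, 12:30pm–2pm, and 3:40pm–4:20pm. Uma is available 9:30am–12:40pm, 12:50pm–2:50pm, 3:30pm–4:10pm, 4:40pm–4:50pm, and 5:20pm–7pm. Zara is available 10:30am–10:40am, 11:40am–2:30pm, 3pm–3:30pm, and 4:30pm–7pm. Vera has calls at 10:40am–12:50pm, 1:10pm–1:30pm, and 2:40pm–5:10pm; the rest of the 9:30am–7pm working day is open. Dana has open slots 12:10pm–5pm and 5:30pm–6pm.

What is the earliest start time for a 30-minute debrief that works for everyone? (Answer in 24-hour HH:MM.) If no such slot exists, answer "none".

13:30

Ines free within 09:30–19:00: 09:30–15:10, 17:50–19:00.
Vera free within 09:30–19:00: 09:30–10:40, 12:50–13:10, 13:30–14:40, 17:10–19:00.
Ines ∩ Ravi: 09:30–10:50, 12:30–14:00.
Ines ∩ Ravi ∩ Uma: 09:30–10:50, 12:30–12:40, 12:50–14:00.
Ines ∩ Ravi ∩ Uma ∩ Zara: 10:30–10:40, 12:30–12:40, 12:50–14:00.
Ines ∩ Ravi ∩ Uma ∩ Zara ∩ Vera: 10:30–10:40, 12:50–13:10, 13:30–14:00.
Ines ∩ Ravi ∩ Uma ∩ Zara ∩ Vera ∩ Dana: 12:50–13:10, 13:30–14:00.
Windows ≥ 30 min: 13:30–14:00.
Earliest such window starts at 13:30.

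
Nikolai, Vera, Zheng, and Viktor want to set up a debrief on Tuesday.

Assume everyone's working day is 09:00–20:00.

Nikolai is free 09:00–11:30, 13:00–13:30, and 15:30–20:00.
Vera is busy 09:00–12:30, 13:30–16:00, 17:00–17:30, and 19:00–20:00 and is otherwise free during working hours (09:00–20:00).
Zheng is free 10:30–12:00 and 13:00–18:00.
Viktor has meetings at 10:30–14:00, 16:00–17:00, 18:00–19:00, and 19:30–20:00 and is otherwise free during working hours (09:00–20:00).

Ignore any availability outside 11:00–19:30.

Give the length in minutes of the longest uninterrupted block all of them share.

30 minutes

Vera free within 09:00–20:00: 12:30–13:30, 16:00–17:00, 17:30–19:00.
Viktor free within 09:00–20:00: 09:00–10:30, 14:00–16:00, 17:00–18:00, 19:00–19:30.
Nikolai ∩ Vera: 13:00–13:30, 16:00–17:00, 17:30–19:00.
Nikolai ∩ Vera ∩ Zheng: 13:00–13:30, 16:00–17:00, 17:30–18:00.
Nikolai ∩ Vera ∩ Zheng ∩ Viktor: 17:30–18:00.
Restricted to 11:00–19:30: 17:30–18:00.
Single common window of 30 minutes.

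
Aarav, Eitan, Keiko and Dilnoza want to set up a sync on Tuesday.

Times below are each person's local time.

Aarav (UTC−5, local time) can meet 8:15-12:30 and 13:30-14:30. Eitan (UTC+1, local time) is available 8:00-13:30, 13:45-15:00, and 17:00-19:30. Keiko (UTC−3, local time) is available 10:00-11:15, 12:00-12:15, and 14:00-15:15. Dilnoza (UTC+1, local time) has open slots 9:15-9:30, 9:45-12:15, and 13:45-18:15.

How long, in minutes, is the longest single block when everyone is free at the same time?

Aarav → UTC: 13:15–17:30, 18:30–19:30.
Eitan → UTC: 07:00–12:30, 12:45–14:00, 16:00–18:30.
Keiko → UTC: 13:00–14:15, 15:00–15:15, 17:00–18:15.
Dilnoza → UTC: 08:15–08:30, 08:45–11:15, 12:45–17:15.
Aarav ∩ Eitan: 13:15–14:00, 16:00–17:30.
Aarav ∩ Eitan ∩ Keiko: 13:15–14:00, 17:00–17:30.
Aarav ∩ Eitan ∩ Keiko ∩ Dilnoza: 13:15–14:00, 17:00–17:15.
Common window lengths: 45, 15 min; longest is 45.

45 minutes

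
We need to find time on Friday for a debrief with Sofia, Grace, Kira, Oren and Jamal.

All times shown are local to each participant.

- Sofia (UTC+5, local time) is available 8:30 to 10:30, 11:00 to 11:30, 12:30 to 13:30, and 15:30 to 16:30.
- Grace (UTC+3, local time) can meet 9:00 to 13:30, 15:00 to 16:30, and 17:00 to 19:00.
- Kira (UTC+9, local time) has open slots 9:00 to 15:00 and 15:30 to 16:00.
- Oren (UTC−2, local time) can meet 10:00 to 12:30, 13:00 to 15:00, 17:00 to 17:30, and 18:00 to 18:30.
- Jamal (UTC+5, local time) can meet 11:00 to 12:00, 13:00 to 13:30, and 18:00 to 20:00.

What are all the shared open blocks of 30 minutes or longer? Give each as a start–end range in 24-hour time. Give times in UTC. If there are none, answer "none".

Sofia → UTC: 03:30–05:30, 06:00–06:30, 07:30–08:30, 10:30–11:30.
Grace → UTC: 06:00–10:30, 12:00–13:30, 14:00–16:00.
Kira → UTC: 00:00–06:00, 06:30–07:00.
Oren → UTC: 12:00–14:30, 15:00–17:00, 19:00–19:30, 20:00–20:30.
Jamal → UTC: 06:00–07:00, 08:00–08:30, 13:00–15:00.
Sofia ∩ Grace: 06:00–06:30, 07:30–08:30.
Sofia ∩ Grace ∩ Kira: (none).
Sofia ∩ Grace ∩ Kira ∩ Oren: (none).
Sofia ∩ Grace ∩ Kira ∩ Oren ∩ Jamal: (none).
Windows ≥ 30 min: (none).

none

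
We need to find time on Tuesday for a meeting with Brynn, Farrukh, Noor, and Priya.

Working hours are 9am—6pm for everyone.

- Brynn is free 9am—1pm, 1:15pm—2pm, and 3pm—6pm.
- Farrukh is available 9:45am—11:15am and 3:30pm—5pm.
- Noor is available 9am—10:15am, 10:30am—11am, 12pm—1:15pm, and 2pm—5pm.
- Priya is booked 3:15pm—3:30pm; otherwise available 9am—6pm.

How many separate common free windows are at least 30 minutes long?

3

Priya free within 09:00–18:00: 09:00–15:15, 15:30–18:00.
Brynn ∩ Farrukh: 09:45–11:15, 15:30–17:00.
Brynn ∩ Farrukh ∩ Noor: 09:45–10:15, 10:30–11:00, 15:30–17:00.
Brynn ∩ Farrukh ∩ Noor ∩ Priya: 09:45–10:15, 10:30–11:00, 15:30–17:00.
Windows ≥ 30 min: 09:45–10:15, 10:30–11:00, 15:30–17:00.
That's 3 windows.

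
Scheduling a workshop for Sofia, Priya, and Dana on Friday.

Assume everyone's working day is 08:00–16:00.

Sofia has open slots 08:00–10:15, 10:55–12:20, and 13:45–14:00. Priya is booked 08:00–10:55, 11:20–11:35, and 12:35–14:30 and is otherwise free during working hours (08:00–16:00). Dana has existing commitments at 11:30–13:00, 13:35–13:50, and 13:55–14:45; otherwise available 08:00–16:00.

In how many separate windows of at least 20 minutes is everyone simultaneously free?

1

Priya free within 08:00–16:00: 10:55–11:20, 11:35–12:35, 14:30–16:00.
Dana free within 08:00–16:00: 08:00–11:30, 13:00–13:35, 13:50–13:55, 14:45–16:00.
Sofia ∩ Priya: 10:55–11:20, 11:35–12:20.
Sofia ∩ Priya ∩ Dana: 10:55–11:20.
Windows ≥ 20 min: 10:55–11:20.
That's 1 window.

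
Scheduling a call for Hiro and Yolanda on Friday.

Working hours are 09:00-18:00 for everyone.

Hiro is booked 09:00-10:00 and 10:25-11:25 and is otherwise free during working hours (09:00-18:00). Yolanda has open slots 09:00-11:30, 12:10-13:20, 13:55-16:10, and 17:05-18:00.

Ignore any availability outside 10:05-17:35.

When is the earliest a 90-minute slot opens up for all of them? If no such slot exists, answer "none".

Hiro free within 09:00–18:00: 10:00–10:25, 11:25–18:00.
Hiro ∩ Yolanda: 10:00–10:25, 11:25–11:30, 12:10–13:20, 13:55–16:10, 17:05–18:00.
Restricted to 10:05–17:35: 10:05–10:25, 11:25–11:30, 12:10–13:20, 13:55–16:10, 17:05–17:35.
Windows ≥ 90 min: 13:55–16:10.
Earliest such window starts at 13:55.

13:55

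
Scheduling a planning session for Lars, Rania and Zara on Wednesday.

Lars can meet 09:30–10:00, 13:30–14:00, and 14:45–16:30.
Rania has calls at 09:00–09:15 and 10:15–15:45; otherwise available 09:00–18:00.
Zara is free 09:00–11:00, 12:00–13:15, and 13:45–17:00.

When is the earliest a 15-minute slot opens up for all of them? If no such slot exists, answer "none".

09:30

Rania free within 09:00–18:00: 09:15–10:15, 15:45–18:00.
Lars ∩ Rania: 09:30–10:00, 15:45–16:30.
Lars ∩ Rania ∩ Zara: 09:30–10:00, 15:45–16:30.
Windows ≥ 15 min: 09:30–10:00, 15:45–16:30.
Earliest such window starts at 09:30.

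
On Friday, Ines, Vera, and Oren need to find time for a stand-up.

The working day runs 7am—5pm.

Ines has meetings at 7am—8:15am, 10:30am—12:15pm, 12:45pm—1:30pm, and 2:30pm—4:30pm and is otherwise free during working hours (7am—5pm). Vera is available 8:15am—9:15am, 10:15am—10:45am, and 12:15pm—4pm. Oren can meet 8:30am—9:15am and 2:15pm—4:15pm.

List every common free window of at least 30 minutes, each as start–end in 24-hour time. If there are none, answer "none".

08:30–09:15

Ines free within 07:00–17:00: 08:15–10:30, 12:15–12:45, 13:30–14:30, 16:30–17:00.
Ines ∩ Vera: 08:15–09:15, 10:15–10:30, 12:15–12:45, 13:30–14:30.
Ines ∩ Vera ∩ Oren: 08:30–09:15, 14:15–14:30.
Windows ≥ 30 min: 08:30–09:15.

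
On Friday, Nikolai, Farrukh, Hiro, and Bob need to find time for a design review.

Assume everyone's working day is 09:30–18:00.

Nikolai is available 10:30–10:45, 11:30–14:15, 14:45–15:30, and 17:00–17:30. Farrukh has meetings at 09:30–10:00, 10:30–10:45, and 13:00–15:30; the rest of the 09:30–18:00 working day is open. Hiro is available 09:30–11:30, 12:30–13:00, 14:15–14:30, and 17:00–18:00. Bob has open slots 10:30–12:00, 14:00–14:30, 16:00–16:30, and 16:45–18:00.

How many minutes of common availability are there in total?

Farrukh free within 09:30–18:00: 10:00–10:30, 10:45–13:00, 15:30–18:00.
Nikolai ∩ Farrukh: 11:30–13:00, 17:00–17:30.
Nikolai ∩ Farrukh ∩ Hiro: 12:30–13:00, 17:00–17:30.
Nikolai ∩ Farrukh ∩ Hiro ∩ Bob: 17:00–17:30.
Total common minutes: 30.

30 minutes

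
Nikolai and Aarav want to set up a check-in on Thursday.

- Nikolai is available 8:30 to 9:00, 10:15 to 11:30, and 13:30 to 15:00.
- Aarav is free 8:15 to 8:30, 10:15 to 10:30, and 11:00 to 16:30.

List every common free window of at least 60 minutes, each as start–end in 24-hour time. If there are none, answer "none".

Nikolai ∩ Aarav: 10:15–10:30, 11:00–11:30, 13:30–15:00.
Windows ≥ 60 min: 13:30–15:00.

13:30–15:00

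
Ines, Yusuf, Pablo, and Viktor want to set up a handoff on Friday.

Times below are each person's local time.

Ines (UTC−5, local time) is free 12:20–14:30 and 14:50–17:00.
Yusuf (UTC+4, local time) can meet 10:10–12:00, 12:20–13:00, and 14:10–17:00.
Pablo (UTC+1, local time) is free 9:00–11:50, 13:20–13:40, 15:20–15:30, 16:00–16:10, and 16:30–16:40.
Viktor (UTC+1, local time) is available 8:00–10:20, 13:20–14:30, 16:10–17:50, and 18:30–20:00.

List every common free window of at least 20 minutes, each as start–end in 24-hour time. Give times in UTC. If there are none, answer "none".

Ines → UTC: 17:20–19:30, 19:50–22:00.
Yusuf → UTC: 06:10–08:00, 08:20–09:00, 10:10–13:00.
Pablo → UTC: 08:00–10:50, 12:20–12:40, 14:20–14:30, 15:00–15:10, 15:30–15:40.
Viktor → UTC: 07:00–09:20, 12:20–13:30, 15:10–16:50, 17:30–19:00.
Ines ∩ Yusuf: (none).
Ines ∩ Yusuf ∩ Pablo: (none).
Ines ∩ Yusuf ∩ Pablo ∩ Viktor: (none).
Windows ≥ 20 min: (none).

none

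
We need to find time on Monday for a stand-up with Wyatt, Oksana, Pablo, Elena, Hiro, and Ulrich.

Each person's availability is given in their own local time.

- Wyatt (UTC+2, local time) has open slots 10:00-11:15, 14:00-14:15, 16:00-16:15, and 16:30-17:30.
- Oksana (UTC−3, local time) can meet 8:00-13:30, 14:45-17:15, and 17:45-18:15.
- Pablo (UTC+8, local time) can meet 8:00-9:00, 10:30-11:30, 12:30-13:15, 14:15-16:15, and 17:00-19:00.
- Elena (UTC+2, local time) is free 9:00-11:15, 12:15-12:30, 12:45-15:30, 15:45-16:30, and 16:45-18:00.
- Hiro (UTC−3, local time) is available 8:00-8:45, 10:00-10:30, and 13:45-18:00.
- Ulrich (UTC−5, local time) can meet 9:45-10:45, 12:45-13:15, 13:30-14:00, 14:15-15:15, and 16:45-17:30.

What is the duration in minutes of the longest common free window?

0 minutes

Wyatt → UTC: 08:00–09:15, 12:00–12:15, 14:00–14:15, 14:30–15:30.
Oksana → UTC: 11:00–16:30, 17:45–20:15, 20:45–21:15.
Pablo → UTC: 00:00–01:00, 02:30–03:30, 04:30–05:15, 06:15–08:15, 09:00–11:00.
Elena → UTC: 07:00–09:15, 10:15–10:30, 10:45–13:30, 13:45–14:30, 14:45–16:00.
Hiro → UTC: 11:00–11:45, 13:00–13:30, 16:45–21:00.
Ulrich → UTC: 14:45–15:45, 17:45–18:15, 18:30–19:00, 19:15–20:15, 21:45–22:30.
Wyatt ∩ Oksana: 12:00–12:15, 14:00–14:15, 14:30–15:30.
Wyatt ∩ Oksana ∩ Pablo: (none).
Wyatt ∩ Oksana ∩ Pablo ∩ Elena: (none).
Wyatt ∩ Oksana ∩ Pablo ∩ Elena ∩ Hiro: (none).
Wyatt ∩ Oksana ∩ Pablo ∩ Elena ∩ Hiro ∩ Ulrich: (none).
No common window.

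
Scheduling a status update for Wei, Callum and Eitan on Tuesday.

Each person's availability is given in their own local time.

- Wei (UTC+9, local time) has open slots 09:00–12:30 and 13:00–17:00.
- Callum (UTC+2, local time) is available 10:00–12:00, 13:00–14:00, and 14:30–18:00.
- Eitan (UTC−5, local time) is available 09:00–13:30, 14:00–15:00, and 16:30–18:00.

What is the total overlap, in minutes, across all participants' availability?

0 minutes

Wei → UTC: 00:00–03:30, 04:00–08:00.
Callum → UTC: 08:00–10:00, 11:00–12:00, 12:30–16:00.
Eitan → UTC: 14:00–18:30, 19:00–20:00, 21:30–23:00.
Wei ∩ Callum: (none).
Wei ∩ Callum ∩ Eitan: (none).
Total common minutes: 0.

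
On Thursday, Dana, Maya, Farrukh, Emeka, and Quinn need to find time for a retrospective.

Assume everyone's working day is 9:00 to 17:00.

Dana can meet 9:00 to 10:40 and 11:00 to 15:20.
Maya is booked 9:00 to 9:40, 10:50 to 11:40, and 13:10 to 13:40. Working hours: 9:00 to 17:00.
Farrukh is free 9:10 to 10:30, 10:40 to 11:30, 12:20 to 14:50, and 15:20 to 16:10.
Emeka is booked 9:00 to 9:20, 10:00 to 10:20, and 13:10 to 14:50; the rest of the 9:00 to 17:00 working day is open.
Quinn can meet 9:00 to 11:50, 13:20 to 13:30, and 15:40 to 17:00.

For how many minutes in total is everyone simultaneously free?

30 minutes

Maya free within 09:00–17:00: 09:40–10:50, 11:40–13:10, 13:40–17:00.
Emeka free within 09:00–17:00: 09:20–10:00, 10:20–13:10, 14:50–17:00.
Dana ∩ Maya: 09:40–10:40, 11:40–13:10, 13:40–15:20.
Dana ∩ Maya ∩ Farrukh: 09:40–10:30, 12:20–13:10, 13:40–14:50.
Dana ∩ Maya ∩ Farrukh ∩ Emeka: 09:40–10:00, 10:20–10:30, 12:20–13:10.
Dana ∩ Maya ∩ Farrukh ∩ Emeka ∩ Quinn: 09:40–10:00, 10:20–10:30.
Total common minutes: 20 + 10 = 30.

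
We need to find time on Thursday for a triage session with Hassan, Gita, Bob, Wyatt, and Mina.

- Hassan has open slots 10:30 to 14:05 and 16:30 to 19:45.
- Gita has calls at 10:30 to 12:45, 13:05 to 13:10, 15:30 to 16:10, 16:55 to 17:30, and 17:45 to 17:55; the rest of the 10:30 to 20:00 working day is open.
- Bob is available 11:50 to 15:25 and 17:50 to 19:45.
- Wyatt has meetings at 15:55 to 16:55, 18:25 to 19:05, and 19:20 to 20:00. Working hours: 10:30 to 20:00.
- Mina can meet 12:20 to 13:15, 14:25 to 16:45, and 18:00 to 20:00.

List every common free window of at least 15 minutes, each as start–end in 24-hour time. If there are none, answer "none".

12:45–13:05, 18:00–18:25, 19:05–19:20

Gita free within 10:30–20:00: 12:45–13:05, 13:10–15:30, 16:10–16:55, 17:30–17:45, 17:55–20:00.
Wyatt free within 10:30–20:00: 10:30–15:55, 16:55–18:25, 19:05–19:20.
Hassan ∩ Gita: 12:45–13:05, 13:10–14:05, 16:30–16:55, 17:30–17:45, 17:55–19:45.
Hassan ∩ Gita ∩ Bob: 12:45–13:05, 13:10–14:05, 17:55–19:45.
Hassan ∩ Gita ∩ Bob ∩ Wyatt: 12:45–13:05, 13:10–14:05, 17:55–18:25, 19:05–19:20.
Hassan ∩ Gita ∩ Bob ∩ Wyatt ∩ Mina: 12:45–13:05, 13:10–13:15, 18:00–18:25, 19:05–19:20.
Windows ≥ 15 min: 12:45–13:05, 18:00–18:25, 19:05–19:20.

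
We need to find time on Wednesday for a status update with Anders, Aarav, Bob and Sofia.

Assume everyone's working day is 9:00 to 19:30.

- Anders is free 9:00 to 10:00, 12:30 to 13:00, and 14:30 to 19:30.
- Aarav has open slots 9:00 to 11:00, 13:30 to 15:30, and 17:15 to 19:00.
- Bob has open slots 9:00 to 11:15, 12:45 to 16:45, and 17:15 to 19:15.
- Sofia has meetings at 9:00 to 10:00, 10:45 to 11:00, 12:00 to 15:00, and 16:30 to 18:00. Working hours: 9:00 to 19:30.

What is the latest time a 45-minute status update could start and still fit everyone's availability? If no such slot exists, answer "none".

Sofia free within 09:00–19:30: 10:00–10:45, 11:00–12:00, 15:00–16:30, 18:00–19:30.
Anders ∩ Aarav: 09:00–10:00, 14:30–15:30, 17:15–19:00.
Anders ∩ Aarav ∩ Bob: 09:00–10:00, 14:30–15:30, 17:15–19:00.
Anders ∩ Aarav ∩ Bob ∩ Sofia: 15:00–15:30, 18:00–19:00.
Windows ≥ 45 min: 18:00–19:00.
Latest start in the last window 18:00–19:00 is 19:00 − 45 min = 18:15.

18:15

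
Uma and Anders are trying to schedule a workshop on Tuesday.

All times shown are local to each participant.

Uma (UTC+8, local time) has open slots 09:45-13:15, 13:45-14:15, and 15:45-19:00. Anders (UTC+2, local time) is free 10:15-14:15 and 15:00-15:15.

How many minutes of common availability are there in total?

Uma → UTC: 01:45–05:15, 05:45–06:15, 07:45–11:00.
Anders → UTC: 08:15–12:15, 13:00–13:15.
Uma ∩ Anders: 08:15–11:00.
Total common minutes: 165.

165 minutes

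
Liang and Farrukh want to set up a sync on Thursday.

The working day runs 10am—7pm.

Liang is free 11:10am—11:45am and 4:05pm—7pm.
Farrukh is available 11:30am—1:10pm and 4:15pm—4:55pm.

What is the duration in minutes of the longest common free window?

40 minutes

Liang ∩ Farrukh: 11:30–11:45, 16:15–16:55.
Common window lengths: 15, 40 min; longest is 40.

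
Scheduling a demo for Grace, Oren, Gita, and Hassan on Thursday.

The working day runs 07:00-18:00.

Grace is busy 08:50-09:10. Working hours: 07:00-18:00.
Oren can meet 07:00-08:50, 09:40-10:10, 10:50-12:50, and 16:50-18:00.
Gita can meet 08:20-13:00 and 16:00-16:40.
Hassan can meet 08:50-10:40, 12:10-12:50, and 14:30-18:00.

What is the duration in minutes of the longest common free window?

Grace free within 07:00–18:00: 07:00–08:50, 09:10–18:00.
Grace ∩ Oren: 07:00–08:50, 09:40–10:10, 10:50–12:50, 16:50–18:00.
Grace ∩ Oren ∩ Gita: 08:20–08:50, 09:40–10:10, 10:50–12:50.
Grace ∩ Oren ∩ Gita ∩ Hassan: 09:40–10:10, 12:10–12:50.
Common window lengths: 30, 40 min; longest is 40.

40 minutes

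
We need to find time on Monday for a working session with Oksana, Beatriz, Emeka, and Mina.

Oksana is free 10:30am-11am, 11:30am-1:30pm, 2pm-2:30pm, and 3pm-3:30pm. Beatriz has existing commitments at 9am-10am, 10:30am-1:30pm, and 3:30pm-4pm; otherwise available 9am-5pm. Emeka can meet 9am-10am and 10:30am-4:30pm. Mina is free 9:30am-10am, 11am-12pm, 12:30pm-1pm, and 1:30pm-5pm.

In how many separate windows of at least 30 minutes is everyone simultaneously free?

2

Beatriz free within 09:00–17:00: 10:00–10:30, 13:30–15:30, 16:00–17:00.
Oksana ∩ Beatriz: 14:00–14:30, 15:00–15:30.
Oksana ∩ Beatriz ∩ Emeka: 14:00–14:30, 15:00–15:30.
Oksana ∩ Beatriz ∩ Emeka ∩ Mina: 14:00–14:30, 15:00–15:30.
Windows ≥ 30 min: 14:00–14:30, 15:00–15:30.
That's 2 windows.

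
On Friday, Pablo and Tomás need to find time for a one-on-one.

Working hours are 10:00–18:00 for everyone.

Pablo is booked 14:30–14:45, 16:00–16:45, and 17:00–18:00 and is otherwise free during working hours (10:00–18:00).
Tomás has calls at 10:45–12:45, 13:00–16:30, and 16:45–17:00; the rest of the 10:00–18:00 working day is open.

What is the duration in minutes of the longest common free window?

Pablo free within 10:00–18:00: 10:00–14:30, 14:45–16:00, 16:45–17:00.
Tomás free within 10:00–18:00: 10:00–10:45, 12:45–13:00, 16:30–16:45, 17:00–18:00.
Pablo ∩ Tomás: 10:00–10:45, 12:45–13:00.
Common window lengths: 45, 15 min; longest is 45.

45 minutes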